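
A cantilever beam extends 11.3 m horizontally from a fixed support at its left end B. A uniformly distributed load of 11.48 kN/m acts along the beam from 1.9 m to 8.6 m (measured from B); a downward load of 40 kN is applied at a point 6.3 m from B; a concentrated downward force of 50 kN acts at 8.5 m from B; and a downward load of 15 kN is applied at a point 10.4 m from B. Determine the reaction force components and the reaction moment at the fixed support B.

Resultant of the distributed load: 11.48 × 6.7 = 76.916 kN at 5.25 m from B.
ΣF_x = 0: B_x = 0.
ΣF_y = 0: B_y − 11.48·6.7 − 40 − 50 − 15 = 0 → B_y = 181.9 kN.
ΣM about B: M_B − (11.48·6.7)·5.25 − 40·6.3 − 50·8.5 − 15·10.4 = 0 → M_B = 1237 kN·m.

B_x = 0, B_y = 181.9 kN, M_B = 1237 kN·m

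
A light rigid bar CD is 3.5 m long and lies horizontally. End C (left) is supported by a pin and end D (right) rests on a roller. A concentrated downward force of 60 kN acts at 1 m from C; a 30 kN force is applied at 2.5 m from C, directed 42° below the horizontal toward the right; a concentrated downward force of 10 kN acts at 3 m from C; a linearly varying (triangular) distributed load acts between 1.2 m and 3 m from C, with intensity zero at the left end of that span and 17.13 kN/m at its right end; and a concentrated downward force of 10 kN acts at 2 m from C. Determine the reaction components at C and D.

C_x = -22.29 kN, C_y = 59.15 kN, D_y = 56.34 kN

Resultant of the triangular load: ½ × 17.13 × 1.8 = 15.417 kN, acting at 2.4 m from C (one-third of the span from the peak).
ΣM about C: D_y·3.5 − 60·1 − 30·sin42°·2.5 − 10·3 − (½·17.13·1.8)·2.4 − 10·2 = 0 → D_y = 197.186/3.5 = 56.3389 ≈ 56.34 kN.
ΣF_y = 0: C_y + 56.3389 − 60 − 30·sin42° − 10 − ½·17.13·1.8 − 10 = 0 → C_y = 59.15 kN.
ΣF_x = 0: C_x + 30·cos42° = 0 → C_x = -22.29 kN.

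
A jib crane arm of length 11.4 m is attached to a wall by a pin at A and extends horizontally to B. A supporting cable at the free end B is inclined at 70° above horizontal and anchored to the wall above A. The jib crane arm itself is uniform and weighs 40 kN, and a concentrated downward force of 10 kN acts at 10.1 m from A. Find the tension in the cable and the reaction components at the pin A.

ΣM about A: T·sin70°·11.4 − 40·5.7 − 10·10.1 = 0 → T = 329/(11.4·0.939693) = 30.7118 ≈ 30.71 kN.
ΣF_x = 0: A_x − T·cos70° = 0 → A_x = 30.7118 × 0.34202 = 10.50 kN.
ΣF_y = 0: A_y + T·sin70° − 40 − 10 = 0 → A_y = 50 − 30.7118 × 0.939693 = 21.14 kN.

T = 30.71 kN, A_x = 10.50 kN, A_y = 21.14 kN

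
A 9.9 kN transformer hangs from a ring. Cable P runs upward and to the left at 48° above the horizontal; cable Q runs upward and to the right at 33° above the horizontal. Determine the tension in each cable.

T_P = 8.406 kN, T_Q = 6.707 kN

ΣF_x = 0: −T_P·cos48° + T_Q·cos33° = 0 → T_Q = 0.797847·T_P.
ΣF_y = 0: T_P·sin48° + T_Q·sin33° = 9.9.
Substitute: T_P·(0.743145 + 0.797847·0.544639) = 9.9 → T_P = 8.40633 ≈ 8.406 kN.
Then T_Q = 0.797847 × 8.40633 = 6.707 kN.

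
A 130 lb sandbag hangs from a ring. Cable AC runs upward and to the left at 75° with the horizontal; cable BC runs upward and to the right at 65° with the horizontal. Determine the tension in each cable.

ΣF_x = 0: −T_AC·cos75° + T_BC·cos65° = 0 → T_BC = 0.612418·T_AC.
ΣF_y = 0: T_AC·sin75° + T_BC·sin65° = 130.
Substitute: T_AC·(0.965926 + 0.612418·0.906308) = 130 → T_AC = 85.472 ≈ 85.47 lb.
Then T_BC = 0.612418 × 85.472 = 52.34 lb.

T_AC = 85.47 lb, T_BC = 52.34 lb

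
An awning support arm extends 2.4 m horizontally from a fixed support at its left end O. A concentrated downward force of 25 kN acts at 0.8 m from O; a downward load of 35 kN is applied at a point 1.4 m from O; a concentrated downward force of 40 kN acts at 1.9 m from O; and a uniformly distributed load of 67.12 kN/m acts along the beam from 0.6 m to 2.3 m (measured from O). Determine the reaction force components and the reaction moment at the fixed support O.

O_x = 0, O_y = 214.1 kN, M_O = 310.5 kN·m

Resultant of the distributed load: 67.12 × 1.7 = 114.104 kN at 1.45 m from O.
ΣF_x = 0: O_x = 0.
ΣF_y = 0: O_y − 25 − 35 − 40 − 67.12·1.7 = 0 → O_y = 214.1 kN.
ΣM about O: M_O − 25·0.8 − 35·1.4 − 40·1.9 − (67.12·1.7)·1.45 = 0 → M_O = 310.5 kN·m.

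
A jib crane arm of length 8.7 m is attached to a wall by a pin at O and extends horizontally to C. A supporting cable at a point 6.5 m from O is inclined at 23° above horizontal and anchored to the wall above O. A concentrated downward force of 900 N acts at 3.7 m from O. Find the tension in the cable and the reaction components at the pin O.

T = 1311 N, O_x = 1207 N, O_y = 387.7 N

ΣM about O: T·sin23°·6.5 − 900·3.7 = 0 → T = 3330/(6.5·0.390731) = 1311.15 ≈ 1311 N.
ΣF_x = 0: O_x − T·cos23° = 0 → O_x = 1311.15 × 0.920505 = 1207 N.
ΣF_y = 0: O_y + T·sin23° − 900 = 0 → O_y = 900 − 1311.15 × 0.390731 = 387.7 N.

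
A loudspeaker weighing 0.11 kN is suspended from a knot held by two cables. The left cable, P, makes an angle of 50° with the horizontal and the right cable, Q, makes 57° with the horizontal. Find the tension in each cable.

T_P = 0.06265 kN, T_Q = 0.07394 kN

ΣF_x = 0: −T_P·cos50° + T_Q·cos57° = 0 → T_Q = 1.18021·T_P.
ΣF_y = 0: T_P·sin50° + T_Q·sin57° = 0.11.
Substitute: T_P·(0.766044 + 1.18021·0.838671) = 0.11 → T_P = 0.0626477 ≈ 0.06265 kN.
Then T_Q = 1.18021 × 0.0626477 = 0.07394 kN.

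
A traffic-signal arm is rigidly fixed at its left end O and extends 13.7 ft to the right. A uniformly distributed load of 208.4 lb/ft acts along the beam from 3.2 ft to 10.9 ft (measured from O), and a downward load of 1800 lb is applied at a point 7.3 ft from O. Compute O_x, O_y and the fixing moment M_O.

Resultant of the distributed load: 208.4 × 7.7 = 1604.68 lb at 7.05 ft from O.
ΣF_x = 0: O_x = 0.
ΣF_y = 0: O_y − 208.4·7.7 − 1800 = 0 → O_y = 3405 lb.
ΣM about O: M_O − (208.4·7.7)·7.05 − 1800·7.3 = 0 → M_O = 24450 lb·ft.

O_x = 0, O_y = 3405 lb, M_O = 24450 lb·ft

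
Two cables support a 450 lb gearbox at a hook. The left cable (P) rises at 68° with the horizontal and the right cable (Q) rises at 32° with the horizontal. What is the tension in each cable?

ΣF_x = 0: −T_P·cos68° + T_Q·cos32° = 0 → T_Q = 0.441728·T_P.
ΣF_y = 0: T_P·sin68° + T_Q·sin32° = 450.
Substitute: T_P·(0.927184 + 0.441728·0.529919) = 450 → T_P = 387.509 ≈ 387.5 lb.
Then T_Q = 0.441728 × 387.509 = 171.2 lb.

T_P = 387.5 lb, T_Q = 171.2 lb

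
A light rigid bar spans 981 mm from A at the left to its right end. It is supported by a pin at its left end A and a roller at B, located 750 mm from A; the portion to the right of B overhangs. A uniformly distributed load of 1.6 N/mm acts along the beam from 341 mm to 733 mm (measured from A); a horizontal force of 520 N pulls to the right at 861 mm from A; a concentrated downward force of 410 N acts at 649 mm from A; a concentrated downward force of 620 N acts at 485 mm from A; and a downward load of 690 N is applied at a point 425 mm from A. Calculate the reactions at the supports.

Resultant of the distributed load: 1.6 × 392 = 627.2 N at 537 mm from A.
ΣM about A: B_y·750 − (1.6·392)·537 − 410·649 − 620·485 − 690·425 = 0 → B_y = 1196846.4/750 = 1595.8 ≈ 1596 N.
ΣF_y = 0: A_y + 1595.8 − 1.6·392 − 410 − 620 − 690 = 0 → A_y = 751.4 N.
ΣF_x = 0: A_x + 520 = 0 → A_x = -520.0 N.

A_x = -520.0 N, A_y = 751.4 N, B_y = 1596 N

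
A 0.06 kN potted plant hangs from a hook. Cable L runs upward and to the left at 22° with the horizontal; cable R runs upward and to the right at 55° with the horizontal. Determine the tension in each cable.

T_L = 0.03532 kN, T_R = 0.05709 kN

ΣF_x = 0: −T_L·cos22° + T_R·cos55° = 0 → T_R = 1.6165·T_L.
ΣF_y = 0: T_L·sin22° + T_R·sin55° = 0.06.
Substitute: T_L·(0.374607 + 1.6165·0.819152) = 0.06 → T_L = 0.0353198 ≈ 0.03532 kN.
Then T_R = 1.6165 × 0.0353198 = 0.05709 kN.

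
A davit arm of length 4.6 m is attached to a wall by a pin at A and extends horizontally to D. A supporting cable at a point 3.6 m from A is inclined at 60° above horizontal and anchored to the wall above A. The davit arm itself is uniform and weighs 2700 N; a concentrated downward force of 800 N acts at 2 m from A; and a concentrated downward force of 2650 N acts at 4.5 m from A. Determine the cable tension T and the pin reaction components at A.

T = 6330 N, A_x = 3165 N, A_y = 668.1 N

ΣM about A: T·sin60°·3.6 − 2700·2.3 − 800·2 − 2650·4.5 = 0 → T = 19735/(3.6·0.866025) = 6330.01 ≈ 6330 N.
ΣF_x = 0: A_x − T·cos60° = 0 → A_x = 6330.01 × 0.5 = 3165 N.
ΣF_y = 0: A_y + T·sin60° − 2700 − 800 − 2650 = 0 → A_y = 6150 − 6330.01 × 0.866025 = 668.1 N.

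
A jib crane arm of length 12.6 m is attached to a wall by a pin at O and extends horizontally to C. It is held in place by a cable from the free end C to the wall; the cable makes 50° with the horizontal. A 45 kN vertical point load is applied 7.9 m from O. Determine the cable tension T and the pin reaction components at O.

T = 36.83 kN, O_x = 23.67 kN, O_y = 16.79 kN

ΣM about O: T·sin50°·12.6 − 45·7.9 = 0 → T = 355.5/(12.6·0.766044) = 36.8312 ≈ 36.83 kN.
ΣF_x = 0: O_x − T·cos50° = 0 → O_x = 36.8312 × 0.642788 = 23.67 kN.
ΣF_y = 0: O_y + T·sin50° − 45 = 0 → O_y = 45 − 36.8312 × 0.766044 = 16.79 kN.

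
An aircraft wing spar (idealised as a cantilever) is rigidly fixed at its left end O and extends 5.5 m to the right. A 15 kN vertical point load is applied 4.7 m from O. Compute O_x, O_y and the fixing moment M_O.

ΣF_x = 0: O_x = 0.
ΣF_y = 0: O_y − 15 = 0 → O_y = 15.00 kN.
ΣM about O: M_O − 15·4.7 = 0 → M_O = 70.50 kN·m.

O_x = 0, O_y = 15.00 kN, M_O = 70.50 kN·m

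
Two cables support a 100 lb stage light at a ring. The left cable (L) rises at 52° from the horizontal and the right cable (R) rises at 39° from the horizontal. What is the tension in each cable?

ΣF_x = 0: −T_L·cos52° + T_R·cos39° = 0 → T_R = 0.792208·T_L.
ΣF_y = 0: T_L·sin52° + T_R·sin39° = 100.
Substitute: T_L·(0.788011 + 0.792208·0.62932) = 100 → T_L = 77.7264 ≈ 77.73 lb.
Then T_R = 0.792208 × 77.7264 = 61.58 lb.

T_L = 77.73 lb, T_R = 61.58 lb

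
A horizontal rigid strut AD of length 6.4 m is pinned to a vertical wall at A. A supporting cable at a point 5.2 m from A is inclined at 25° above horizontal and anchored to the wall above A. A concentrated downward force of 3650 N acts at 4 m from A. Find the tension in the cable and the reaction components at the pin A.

T = 6644 N, A_x = 6021 N, A_y = 842.3 N

ΣM about A: T·sin25°·5.2 − 3650·4 = 0 → T = 14600/(5.2·0.422618) = 6643.57 ≈ 6644 N.
ΣF_x = 0: A_x − T·cos25° = 0 → A_x = 6643.57 × 0.906308 = 6021 N.
ΣF_y = 0: A_y + T·sin25° − 3650 = 0 → A_y = 3650 − 6643.57 × 0.422618 = 842.3 N.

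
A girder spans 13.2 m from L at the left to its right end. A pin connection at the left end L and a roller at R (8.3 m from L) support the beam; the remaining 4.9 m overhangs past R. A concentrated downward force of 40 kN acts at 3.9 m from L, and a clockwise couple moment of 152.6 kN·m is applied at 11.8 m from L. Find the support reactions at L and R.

L_x = 0, L_y = 2.819 kN, R_y = 37.18 kN

Taking moments about L: R_y·8.3 − 40·3.9 − 152.6 = 0 → R_y = 308.6/8.3 = 37.1807 ≈ 37.18 kN.
ΣF_y = 0: L_y + 37.1807 − 40 = 0 → L_y = 2.819 kN.
ΣF_x = 0: no horizontal applied forces, so L_x = 0.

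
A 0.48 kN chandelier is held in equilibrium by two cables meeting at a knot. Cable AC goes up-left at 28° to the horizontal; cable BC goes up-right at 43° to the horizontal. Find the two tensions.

T_AC = 0.3713 kN, T_BC = 0.4482 kN

ΣF_x = 0: −T_AC·cos28° + T_BC·cos43° = 0 → T_BC = 1.20728·T_AC.
ΣF_y = 0: T_AC·sin28° + T_BC·sin43° = 0.48.
Substitute: T_AC·(0.469472 + 1.20728·0.681998) = 0.48 → T_AC = 0.371277 ≈ 0.3713 kN.
Then T_BC = 1.20728 × 0.371277 = 0.4482 kN.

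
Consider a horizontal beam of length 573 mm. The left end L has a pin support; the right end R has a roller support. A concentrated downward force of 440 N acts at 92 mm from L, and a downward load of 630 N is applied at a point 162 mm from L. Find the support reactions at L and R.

Taking moments about L: R_y·573 − 440·92 − 630·162 = 0 → R_y = 142540/573 = 248.761 ≈ 248.8 N.
ΣF_y = 0: L_y + 248.761 − 440 − 630 = 0 → L_y = 821.2 N.
ΣF_x = 0: no horizontal applied forces, so L_x = 0.

L_x = 0, L_y = 821.2 N, R_y = 248.8 N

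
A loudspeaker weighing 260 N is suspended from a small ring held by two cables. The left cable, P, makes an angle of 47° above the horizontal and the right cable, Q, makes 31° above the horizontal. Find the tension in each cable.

T_P = 227.8 N, T_Q = 181.3 N

ΣF_x = 0: −T_P·cos47° + T_Q·cos31° = 0 → T_Q = 0.795642·T_P.
ΣF_y = 0: T_P·sin47° + T_Q·sin31° = 260.
Substitute: T_P·(0.731354 + 0.795642·0.515038) = 260 → T_P = 227.842 ≈ 227.8 N.
Then T_Q = 0.795642 × 227.842 = 181.3 N.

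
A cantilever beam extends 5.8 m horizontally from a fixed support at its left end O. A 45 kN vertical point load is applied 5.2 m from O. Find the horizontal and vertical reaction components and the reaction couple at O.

ΣF_x = 0: O_x = 0.
ΣF_y = 0: O_y − 45 = 0 → O_y = 45.00 kN.
ΣM about O: M_O − 45·5.2 = 0 → M_O = 234.0 kN·m.

O_x = 0, O_y = 45.00 kN, M_O = 234.0 kN·m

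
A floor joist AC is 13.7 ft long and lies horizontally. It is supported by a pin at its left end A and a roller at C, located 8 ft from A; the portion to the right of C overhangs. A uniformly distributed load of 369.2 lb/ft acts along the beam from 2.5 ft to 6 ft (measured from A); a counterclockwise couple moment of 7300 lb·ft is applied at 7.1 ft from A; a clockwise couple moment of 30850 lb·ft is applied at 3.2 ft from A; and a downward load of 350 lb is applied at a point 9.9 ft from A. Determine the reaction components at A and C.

Resultant of the distributed load: 369.2 × 3.5 = 1292.2 lb at 4.25 ft from A.
Taking moments about A: C_y·8 − (369.2·3.5)·4.25 + 7300 − 30850 − 350·9.9 = 0 → C_y = 32506.85/8 = 4063.36 ≈ 4063 lb.
ΣF_y = 0: A_y + 4063.36 − 369.2·3.5 − 350 = 0 → A_y = -2421 lb.
ΣF_x = 0: no horizontal applied forces, so A_x = 0.

A_x = 0, A_y = -2421 lb, C_y = 4063 lb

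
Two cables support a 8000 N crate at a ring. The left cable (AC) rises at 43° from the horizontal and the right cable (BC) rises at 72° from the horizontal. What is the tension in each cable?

T_AC = 2728 N, T_BC = 6456 N

ΣF_x = 0: −T_AC·cos43° + T_BC·cos72° = 0 → T_BC = 2.36671·T_AC.
ΣF_y = 0: T_AC·sin43° + T_BC·sin72° = 8000.
Substitute: T_AC·(0.681998 + 2.36671·0.951057) = 8000 → T_AC = 2727.7 ≈ 2728 N.
Then T_BC = 2.36671 × 2727.7 = 6456 N.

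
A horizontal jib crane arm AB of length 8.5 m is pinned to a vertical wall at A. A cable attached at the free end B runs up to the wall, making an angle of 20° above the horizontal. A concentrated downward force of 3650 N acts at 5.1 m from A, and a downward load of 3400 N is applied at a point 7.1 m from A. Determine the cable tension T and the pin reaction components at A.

T = 14710 N, A_x = 13820 N, A_y = 2020 N

ΣM about A: T·sin20°·8.5 − 3650·5.1 − 3400·7.1 = 0 → T = 42755/(8.5·0.34202) = 14706.7 ≈ 14710 N.
ΣF_x = 0: A_x − T·cos20° = 0 → A_x = 14706.7 × 0.939693 = 13820 N.
ΣF_y = 0: A_y + T·sin20° − 3650 − 3400 = 0 → A_y = 7050 − 14706.7 × 0.34202 = 2020 N.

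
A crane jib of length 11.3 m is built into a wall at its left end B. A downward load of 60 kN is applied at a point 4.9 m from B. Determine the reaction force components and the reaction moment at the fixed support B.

ΣF_x = 0: B_x = 0.
ΣF_y = 0: B_y − 60 = 0 → B_y = 60.00 kN.
ΣM about B: M_B − 60·4.9 = 0 → M_B = 294.0 kN·m.

B_x = 0, B_y = 60.00 kN, M_B = 294.0 kN·m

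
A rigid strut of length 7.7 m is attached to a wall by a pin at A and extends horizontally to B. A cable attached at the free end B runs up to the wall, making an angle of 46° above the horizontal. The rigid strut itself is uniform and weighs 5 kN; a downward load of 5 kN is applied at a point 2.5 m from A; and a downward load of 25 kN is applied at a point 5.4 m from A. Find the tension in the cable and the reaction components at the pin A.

T = 30.11 kN, A_x = 20.91 kN, A_y = 13.34 kN

ΣM about A: T·sin46°·7.7 − 5·3.85 − 5·2.5 − 25·5.4 = 0 → T = 166.75/(7.7·0.71934) = 30.1052 ≈ 30.11 kN.
ΣF_x = 0: A_x − T·cos46° = 0 → A_x = 30.1052 × 0.694658 = 20.91 kN.
ΣF_y = 0: A_y + T·sin46° − 5 − 5 − 25 = 0 → A_y = 35 − 30.1052 × 0.71934 = 13.34 kN.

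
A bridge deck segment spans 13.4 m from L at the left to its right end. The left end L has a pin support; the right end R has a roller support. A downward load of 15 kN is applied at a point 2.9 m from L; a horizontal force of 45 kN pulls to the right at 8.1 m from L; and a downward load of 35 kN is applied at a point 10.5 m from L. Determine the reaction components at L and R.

L_x = -45.00 kN, L_y = 19.33 kN, R_y = 30.67 kN

ΣM about L: R_y·13.4 − 15·2.9 − 35·10.5 = 0 → R_y = 411/13.4 = 30.6716 ≈ 30.67 kN.
ΣF_y = 0: L_y + 30.6716 − 15 − 35 = 0 → L_y = 19.33 kN.
ΣF_x = 0: L_x + 45 = 0 → L_x = -45.00 kN.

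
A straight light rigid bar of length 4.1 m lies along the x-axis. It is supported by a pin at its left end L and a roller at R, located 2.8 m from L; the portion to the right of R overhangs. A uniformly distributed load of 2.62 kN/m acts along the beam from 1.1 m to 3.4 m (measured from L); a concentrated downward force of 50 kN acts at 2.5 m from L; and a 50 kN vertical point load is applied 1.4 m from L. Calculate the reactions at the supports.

L_x = 0, L_y = 31.54 kN, R_y = 74.49 kN

Resultant of the distributed load: 2.62 × 2.3 = 6.026 kN at 2.25 m from L.
Taking moments about L: R_y·2.8 − (2.62·2.3)·2.25 − 50·2.5 − 50·1.4 = 0 → R_y = 208.5585/2.8 = 74.4852 ≈ 74.49 kN.
ΣF_y = 0: L_y + 74.4852 − 2.62·2.3 − 50 − 50 = 0 → L_y = 31.54 kN.
ΣF_x = 0: no horizontal applied forces, so L_x = 0.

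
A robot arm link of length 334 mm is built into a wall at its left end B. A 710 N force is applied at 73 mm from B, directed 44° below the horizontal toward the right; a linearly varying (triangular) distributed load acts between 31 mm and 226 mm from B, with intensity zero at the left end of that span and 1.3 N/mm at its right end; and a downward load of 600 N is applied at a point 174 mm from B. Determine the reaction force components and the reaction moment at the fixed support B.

B_x = -510.7 N, B_y = 1220 N, M_B = 160800 N·mm

Resultant of the triangular load: ½ × 1.3 × 195 = 126.75 N, acting at 161 mm from B (one-third of the span from the peak).
ΣF_x = 0: B_x + 710·cos44° = 0 → B_x = -510.7 N.
ΣF_y = 0: B_y − 710·sin44° − ½·1.3·195 − 600 = 0 → B_y = 1220 N.
ΣM about B: M_B − 710·sin44°·73 − (½·1.3·195)·161 − 600·174 = 0 → M_B = 160800 N·mm.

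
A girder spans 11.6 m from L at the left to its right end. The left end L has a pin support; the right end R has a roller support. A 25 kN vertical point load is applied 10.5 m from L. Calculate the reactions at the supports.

L_x = 0, L_y = 2.371 kN, R_y = 22.63 kN

Taking moments about L: R_y·11.6 − 25·10.5 = 0 → R_y = 262.5/11.6 = 22.6293 ≈ 22.63 kN.
ΣF_y = 0: L_y + 22.6293 − 25 = 0 → L_y = 2.371 kN.
ΣF_x = 0: no horizontal applied forces, so L_x = 0.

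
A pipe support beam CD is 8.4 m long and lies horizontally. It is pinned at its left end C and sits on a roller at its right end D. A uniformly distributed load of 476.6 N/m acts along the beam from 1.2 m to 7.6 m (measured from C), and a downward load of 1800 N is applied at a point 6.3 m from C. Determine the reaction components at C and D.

Resultant of the distributed load: 476.6 × 6.4 = 3050.24 N at 4.4 m from C.
Moments about C: D_y·8.4 − (476.6·6.4)·4.4 − 1800·6.3 = 0 → D_y = 24761.056/8.4 = 2947.74 ≈ 2948 N.
ΣF_y = 0: C_y + 2947.74 − 476.6·6.4 − 1800 = 0 → C_y = 1902 N.
ΣF_x = 0: no horizontal applied forces, so C_x = 0.

C_x = 0, C_y = 1902 N, D_y = 2948 N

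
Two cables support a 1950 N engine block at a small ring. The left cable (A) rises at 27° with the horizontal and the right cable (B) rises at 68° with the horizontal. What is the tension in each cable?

ΣF_x = 0: −T_A·cos27° + T_B·cos68° = 0 → T_B = 2.37851·T_A.
ΣF_y = 0: T_A·sin27° + T_B·sin68° = 1950.
Substitute: T_A·(0.45399 + 2.37851·0.927184) = 1950 → T_A = 733.274 ≈ 733.3 N.
Then T_B = 2.37851 × 733.274 = 1744 N.

T_A = 733.3 N, T_B = 1744 N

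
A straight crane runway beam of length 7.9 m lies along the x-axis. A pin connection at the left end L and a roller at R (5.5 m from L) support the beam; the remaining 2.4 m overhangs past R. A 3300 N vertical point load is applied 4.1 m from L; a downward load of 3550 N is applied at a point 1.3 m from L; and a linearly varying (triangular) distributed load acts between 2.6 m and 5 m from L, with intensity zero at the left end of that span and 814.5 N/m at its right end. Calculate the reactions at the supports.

Resultant of the triangular load: ½ × 814.5 × 2.4 = 977.4 N, acting at 4.2 m from L (one-third of the span from the peak).
Moments about L: R_y·5.5 − 3300·4.1 − 3550·1.3 − (½·814.5·2.4)·4.2 = 0 → R_y = 22250.08/5.5 = 4045.47 ≈ 4045 N.
ΣF_y = 0: L_y + 4045.47 − 3300 − 3550 − ½·814.5·2.4 = 0 → L_y = 3782 N.
ΣF_x = 0: no horizontal applied forces, so L_x = 0.

L_x = 0, L_y = 3782 N, R_y = 4045 N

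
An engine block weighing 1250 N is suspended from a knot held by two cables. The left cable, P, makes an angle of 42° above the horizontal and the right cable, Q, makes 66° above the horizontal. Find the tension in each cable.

T_P = 534.6 N, T_Q = 976.7 N

ΣF_x = 0: −T_P·cos42° + T_Q·cos66° = 0 → T_Q = 1.82709·T_P.
ΣF_y = 0: T_P·sin42° + T_Q·sin66° = 1250.
Substitute: T_P·(0.669131 + 1.82709·0.913545) = 1250 → T_P = 534.586 ≈ 534.6 N.
Then T_Q = 1.82709 × 534.586 = 976.7 N.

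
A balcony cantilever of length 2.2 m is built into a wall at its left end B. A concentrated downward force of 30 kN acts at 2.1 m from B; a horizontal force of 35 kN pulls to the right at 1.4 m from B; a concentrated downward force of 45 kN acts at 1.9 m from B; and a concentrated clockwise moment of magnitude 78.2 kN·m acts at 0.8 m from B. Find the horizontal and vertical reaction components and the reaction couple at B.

ΣF_x = 0: B_x + 35 = 0 → B_x = -35.00 kN.
ΣF_y = 0: B_y − 30 − 45 = 0 → B_y = 75.00 kN.
ΣM about B: M_B − 30·2.1 − 45·1.9 − 78.2 = 0 → M_B = 226.7 kN·m.

B_x = -35.00 kN, B_y = 75.00 kN, M_B = 226.7 kN·m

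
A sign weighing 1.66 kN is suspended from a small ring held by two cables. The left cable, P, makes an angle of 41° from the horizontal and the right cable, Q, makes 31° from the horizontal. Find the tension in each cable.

T_P = 1.496 kN, T_Q = 1.317 kN

ΣF_x = 0: −T_P·cos41° + T_Q·cos31° = 0 → T_Q = 0.880469·T_P.
ΣF_y = 0: T_P·sin41° + T_Q·sin31° = 1.66.
Substitute: T_P·(0.656059 + 0.880469·0.515038) = 1.66 → T_P = 1.49612 ≈ 1.496 kN.
Then T_Q = 0.880469 × 1.49612 = 1.317 kN.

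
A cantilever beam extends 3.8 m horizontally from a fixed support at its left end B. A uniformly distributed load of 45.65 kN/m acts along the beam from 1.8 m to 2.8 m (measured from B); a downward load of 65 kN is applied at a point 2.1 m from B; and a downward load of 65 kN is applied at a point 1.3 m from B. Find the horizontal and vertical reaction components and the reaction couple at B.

B_x = 0, B_y = 175.6 kN, M_B = 326.0 kN·m

Resultant of the distributed load: 45.65 × 1 = 45.65 kN at 2.3 m from B.
ΣF_x = 0: B_x = 0.
ΣF_y = 0: B_y − 45.65·1 − 65 − 65 = 0 → B_y = 175.6 kN.
ΣM about B: M_B − (45.65·1)·2.3 − 65·2.1 − 65·1.3 = 0 → M_B = 326.0 kN·m.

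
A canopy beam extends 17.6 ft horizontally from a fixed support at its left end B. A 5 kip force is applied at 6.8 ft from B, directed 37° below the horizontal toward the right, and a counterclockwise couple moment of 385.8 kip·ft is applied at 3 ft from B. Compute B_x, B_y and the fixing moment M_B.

B_x = -3.993 kip, B_y = 3.009 kip, M_B = -365.3 kip·ft

ΣF_x = 0: B_x + 5·cos37° = 0 → B_x = -3.993 kip.
ΣF_y = 0: B_y − 5·sin37° = 0 → B_y = 3.009 kip.
ΣM about B: M_B − 5·sin37°·6.8 + 385.8 = 0 → M_B = -365.3 kip·ft.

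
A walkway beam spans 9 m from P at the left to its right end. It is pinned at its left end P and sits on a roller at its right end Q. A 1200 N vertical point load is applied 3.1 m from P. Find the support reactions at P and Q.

P_x = 0, P_y = 786.7 N, Q_y = 413.3 N

Taking moments about P: Q_y·9 − 1200·3.1 = 0 → Q_y = 3720/9 = 413.333 ≈ 413.3 N.
ΣF_y = 0: P_y + 413.333 − 1200 = 0 → P_y = 786.7 N.
ΣF_x = 0: no horizontal applied forces, so P_x = 0.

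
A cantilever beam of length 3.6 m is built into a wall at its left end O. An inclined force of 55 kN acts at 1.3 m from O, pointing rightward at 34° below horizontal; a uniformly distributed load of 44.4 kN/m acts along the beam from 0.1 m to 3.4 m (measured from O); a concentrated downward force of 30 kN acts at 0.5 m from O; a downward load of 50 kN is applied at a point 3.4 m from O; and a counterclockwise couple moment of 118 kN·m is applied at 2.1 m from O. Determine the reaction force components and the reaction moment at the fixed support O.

Resultant of the distributed load: 44.4 × 3.3 = 146.52 kN at 1.75 m from O.
ΣF_x = 0: O_x + 55·cos34° = 0 → O_x = -45.60 kN.
ΣF_y = 0: O_y − 55·sin34° − 44.4·3.3 − 30 − 50 = 0 → O_y = 257.3 kN.
ΣM about O: M_O − 55·sin34°·1.3 − (44.4·3.3)·1.75 − 30·0.5 − 50·3.4 + 118 = 0 → M_O = 363.4 kN·m.

O_x = -45.60 kN, O_y = 257.3 kN, M_O = 363.4 kN·m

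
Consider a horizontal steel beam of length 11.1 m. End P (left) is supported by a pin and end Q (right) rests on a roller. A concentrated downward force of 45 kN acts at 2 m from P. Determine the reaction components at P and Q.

P_x = 0, P_y = 36.89 kN, Q_y = 8.108 kN

Moments about P: Q_y·11.1 − 45·2 = 0 → Q_y = 90/11.1 = 8.10811 ≈ 8.108 kN.
ΣF_y = 0: P_y + 8.10811 − 45 = 0 → P_y = 36.89 kN.
ΣF_x = 0: no horizontal applied forces, so P_x = 0.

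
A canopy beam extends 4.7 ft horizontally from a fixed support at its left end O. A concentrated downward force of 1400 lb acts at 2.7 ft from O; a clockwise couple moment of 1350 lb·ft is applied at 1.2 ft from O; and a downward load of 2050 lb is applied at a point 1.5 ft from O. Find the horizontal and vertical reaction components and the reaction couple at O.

ΣF_x = 0: O_x = 0.
ΣF_y = 0: O_y − 1400 − 2050 = 0 → O_y = 3450 lb.
ΣM about O: M_O − 1400·2.7 − 1350 − 2050·1.5 = 0 → M_O = 8205 lb·ft.

O_x = 0, O_y = 3450 lb, M_O = 8205 lb·ft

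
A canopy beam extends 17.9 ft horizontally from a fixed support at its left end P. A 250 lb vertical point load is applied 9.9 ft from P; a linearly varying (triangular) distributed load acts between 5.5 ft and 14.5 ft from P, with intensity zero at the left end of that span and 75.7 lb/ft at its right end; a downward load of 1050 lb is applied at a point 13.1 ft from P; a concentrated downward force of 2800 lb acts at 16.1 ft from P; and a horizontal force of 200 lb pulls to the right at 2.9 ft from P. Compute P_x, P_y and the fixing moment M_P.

P_x = -200.0 lb, P_y = 4441 lb, M_P = 65230 lb·ft

Resultant of the triangular load: ½ × 75.7 × 9 = 340.65 lb, acting at 11.5 ft from P (one-third of the span from the peak).
ΣF_x = 0: P_x + 200 = 0 → P_x = -200.0 lb.
ΣF_y = 0: P_y − 250 − ½·75.7·9 − 1050 − 2800 = 0 → P_y = 4441 lb.
ΣM about P: M_P − 250·9.9 − (½·75.7·9)·11.5 − 1050·13.1 − 2800·16.1 = 0 → M_P = 65230 lb·ft.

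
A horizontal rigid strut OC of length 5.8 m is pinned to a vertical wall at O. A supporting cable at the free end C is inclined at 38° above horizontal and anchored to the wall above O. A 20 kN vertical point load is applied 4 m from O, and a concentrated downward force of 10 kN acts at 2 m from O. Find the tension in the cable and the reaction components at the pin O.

T = 28.00 kN, O_x = 22.07 kN, O_y = 12.76 kN

ΣM about O: T·sin38°·5.8 − 20·4 − 10·2 = 0 → T = 100/(5.8·0.615661) = 28.0047 ≈ 28.00 kN.
ΣF_x = 0: O_x − T·cos38° = 0 → O_x = 28.0047 × 0.788011 = 22.07 kN.
ΣF_y = 0: O_y + T·sin38° − 20 − 10 = 0 → O_y = 30 − 28.0047 × 0.615661 = 12.76 kN.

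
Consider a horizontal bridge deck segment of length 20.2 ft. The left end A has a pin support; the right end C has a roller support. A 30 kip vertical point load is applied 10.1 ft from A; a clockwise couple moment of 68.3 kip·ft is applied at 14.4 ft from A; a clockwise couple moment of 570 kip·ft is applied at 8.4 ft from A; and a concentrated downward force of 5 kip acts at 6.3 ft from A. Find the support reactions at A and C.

A_x = 0, A_y = -13.16 kip, C_y = 48.16 kip

ΣM about A: C_y·20.2 − 30·10.1 − 68.3 − 570 − 5·6.3 = 0 → C_y = 972.8/20.2 = 48.1584 ≈ 48.16 kip.
ΣF_y = 0: A_y + 48.1584 − 30 − 5 = 0 → A_y = -13.16 kip.
ΣF_x = 0: no horizontal applied forces, so A_x = 0.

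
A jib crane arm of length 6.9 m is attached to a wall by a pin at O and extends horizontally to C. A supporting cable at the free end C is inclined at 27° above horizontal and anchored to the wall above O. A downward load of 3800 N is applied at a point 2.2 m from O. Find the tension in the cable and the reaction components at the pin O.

ΣM about O: T·sin27°·6.9 − 3800·2.2 = 0 → T = 8360/(6.9·0.45399) = 2668.77 ≈ 2669 N.
ΣF_x = 0: O_x − T·cos27° = 0 → O_x = 2668.77 × 0.891007 = 2378 N.
ΣF_y = 0: O_y + T·sin27° − 3800 = 0 → O_y = 3800 − 2668.77 × 0.45399 = 2588 N.

T = 2669 N, O_x = 2378 N, O_y = 2588 N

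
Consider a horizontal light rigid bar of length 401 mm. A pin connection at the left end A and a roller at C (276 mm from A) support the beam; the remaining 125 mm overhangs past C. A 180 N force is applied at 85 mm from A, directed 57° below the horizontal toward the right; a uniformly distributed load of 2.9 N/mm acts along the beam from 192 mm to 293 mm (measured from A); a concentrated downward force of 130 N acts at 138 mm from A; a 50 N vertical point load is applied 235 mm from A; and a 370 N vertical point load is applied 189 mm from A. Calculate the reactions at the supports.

A_x = -98.04 N, A_y = 329.1 N, C_y = 664.8 N

Resultant of the distributed load: 2.9 × 101 = 292.9 N at 242.5 mm from A.
ΣM about A: C_y·276 − 180·sin57°·85 − (2.9·101)·242.5 − 130·138 − 50·235 − 370·189 = 0 → C_y = 183480/276 = 664.783 ≈ 664.8 N.
ΣF_y = 0: A_y + 664.783 − 180·sin57° − 2.9·101 − 130 − 50 − 370 = 0 → A_y = 329.1 N.
ΣF_x = 0: A_x + 180·cos57° = 0 → A_x = -98.04 N.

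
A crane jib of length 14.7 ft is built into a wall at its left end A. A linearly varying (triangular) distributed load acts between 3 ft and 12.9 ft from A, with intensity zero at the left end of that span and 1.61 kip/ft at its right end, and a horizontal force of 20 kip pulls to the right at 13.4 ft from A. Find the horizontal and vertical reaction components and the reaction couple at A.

Resultant of the triangular load: ½ × 1.61 × 9.9 = 7.9695 kip, acting at 9.6 ft from A (one-third of the span from the peak).
ΣF_x = 0: A_x + 20 = 0 → A_x = -20.00 kip.
ΣF_y = 0: A_y − ½·1.61·9.9 = 0 → A_y = 7.970 kip.
ΣM about A: M_A − (½·1.61·9.9)·9.6 = 0 → M_A = 76.51 kip·ft.

A_x = -20.00 kip, A_y = 7.970 kip, M_A = 76.51 kip·ft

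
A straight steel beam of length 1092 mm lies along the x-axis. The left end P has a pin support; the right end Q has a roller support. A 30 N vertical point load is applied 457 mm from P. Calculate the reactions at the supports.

P_x = 0, P_y = 17.45 N, Q_y = 12.55 N

ΣM about P: Q_y·1092 − 30·457 = 0 → Q_y = 13710/1092 = 12.5549 ≈ 12.55 N.
ΣF_y = 0: P_y + 12.5549 − 30 = 0 → P_y = 17.45 N.
ΣF_x = 0: no horizontal applied forces, so P_x = 0.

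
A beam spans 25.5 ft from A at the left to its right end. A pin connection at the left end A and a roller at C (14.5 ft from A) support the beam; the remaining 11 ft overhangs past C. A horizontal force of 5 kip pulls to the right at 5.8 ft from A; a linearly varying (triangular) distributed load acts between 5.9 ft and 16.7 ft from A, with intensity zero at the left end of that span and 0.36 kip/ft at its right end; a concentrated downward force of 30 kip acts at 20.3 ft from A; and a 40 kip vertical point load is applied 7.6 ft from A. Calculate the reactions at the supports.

Resultant of the triangular load: ½ × 0.36 × 10.8 = 1.944 kip, acting at 13.1 ft from A (one-third of the span from the peak).
Taking moments about A: C_y·14.5 − (½·0.36·10.8)·13.1 − 30·20.3 − 40·7.6 = 0 → C_y = 938.4664/14.5 = 64.7218 ≈ 64.72 kip.
ΣF_y = 0: A_y + 64.7218 − ½·0.36·10.8 − 30 − 40 = 0 → A_y = 7.222 kip.
ΣF_x = 0: A_x + 5 = 0 → A_x = -5.000 kip.

A_x = -5.000 kip, A_y = 7.222 kip, C_y = 64.72 kip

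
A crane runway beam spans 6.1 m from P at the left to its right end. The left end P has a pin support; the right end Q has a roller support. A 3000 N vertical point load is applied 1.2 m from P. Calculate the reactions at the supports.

P_x = 0, P_y = 2410 N, Q_y = 590.2 N

Taking moments about P: Q_y·6.1 − 3000·1.2 = 0 → Q_y = 3600/6.1 = 590.164 ≈ 590.2 N.
ΣF_y = 0: P_y + 590.164 − 3000 = 0 → P_y = 2410 N.
ΣF_x = 0: no horizontal applied forces, so P_x = 0.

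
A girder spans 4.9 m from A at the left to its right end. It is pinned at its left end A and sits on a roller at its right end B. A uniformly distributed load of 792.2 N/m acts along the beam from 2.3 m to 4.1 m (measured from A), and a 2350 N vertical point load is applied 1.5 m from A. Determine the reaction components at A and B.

A_x = 0, A_y = 2125 N, B_y = 1651 N

Resultant of the distributed load: 792.2 × 1.8 = 1425.96 N at 3.2 m from A.
Moments about A: B_y·4.9 − (792.2·1.8)·3.2 − 2350·1.5 = 0 → B_y = 8088.072/4.9 = 1650.63 ≈ 1651 N.
ΣF_y = 0: A_y + 1650.63 − 792.2·1.8 − 2350 = 0 → A_y = 2125 N.
ΣF_x = 0: no horizontal applied forces, so A_x = 0.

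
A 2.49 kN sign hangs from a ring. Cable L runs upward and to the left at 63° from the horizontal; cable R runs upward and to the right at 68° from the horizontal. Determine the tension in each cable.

T_L = 1.236 kN, T_R = 1.498 kN

ΣF_x = 0: −T_L·cos63° + T_R·cos68° = 0 → T_R = 1.21191·T_L.
ΣF_y = 0: T_L·sin63° + T_R·sin68° = 2.49.
Substitute: T_L·(0.891007 + 1.21191·0.927184) = 2.49 → T_L = 1.23593 ≈ 1.236 kN.
Then T_R = 1.21191 × 1.23593 = 1.498 kN.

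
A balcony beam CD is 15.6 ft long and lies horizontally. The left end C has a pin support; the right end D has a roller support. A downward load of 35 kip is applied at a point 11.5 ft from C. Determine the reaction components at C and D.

Moments about C: D_y·15.6 − 35·11.5 = 0 → D_y = 402.5/15.6 = 25.8013 ≈ 25.80 kip.
ΣF_y = 0: C_y + 25.8013 − 35 = 0 → C_y = 9.199 kip.
ΣF_x = 0: no horizontal applied forces, so C_x = 0.

C_x = 0, C_y = 9.199 kip, D_y = 25.80 kip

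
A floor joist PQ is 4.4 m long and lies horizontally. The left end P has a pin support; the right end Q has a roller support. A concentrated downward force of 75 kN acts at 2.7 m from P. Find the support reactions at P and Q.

P_x = 0, P_y = 28.98 kN, Q_y = 46.02 kN

ΣM about P: Q_y·4.4 − 75·2.7 = 0 → Q_y = 202.5/4.4 = 46.0227 ≈ 46.02 kN.
ΣF_y = 0: P_y + 46.0227 − 75 = 0 → P_y = 28.98 kN.
ΣF_x = 0: no horizontal applied forces, so P_x = 0.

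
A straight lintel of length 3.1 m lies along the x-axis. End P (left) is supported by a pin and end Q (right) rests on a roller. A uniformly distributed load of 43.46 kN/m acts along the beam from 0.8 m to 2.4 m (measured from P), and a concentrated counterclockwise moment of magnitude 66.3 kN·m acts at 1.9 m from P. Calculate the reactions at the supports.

Resultant of the distributed load: 43.46 × 1.6 = 69.536 kN at 1.6 m from P.
Moments about P: Q_y·3.1 − (43.46·1.6)·1.6 + 66.3 = 0 → Q_y = 44.9576/3.1 = 14.5025 ≈ 14.50 kN.
ΣF_y = 0: P_y + 14.5025 − 43.46·1.6 = 0 → P_y = 55.03 kN.
ΣF_x = 0: no horizontal applied forces, so P_x = 0.

P_x = 0, P_y = 55.03 kN, Q_y = 14.50 kN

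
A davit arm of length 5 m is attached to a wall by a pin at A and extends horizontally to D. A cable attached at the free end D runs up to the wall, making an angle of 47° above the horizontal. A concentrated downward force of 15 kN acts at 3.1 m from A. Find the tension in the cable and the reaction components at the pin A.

T = 12.72 kN, A_x = 8.672 kN, A_y = 5.700 kN

ΣM about A: T·sin47°·5 − 15·3.1 = 0 → T = 46.5/(5·0.731354) = 12.7161 ≈ 12.72 kN.
ΣF_x = 0: A_x − T·cos47° = 0 → A_x = 12.7161 × 0.681998 = 8.672 kN.
ΣF_y = 0: A_y + T·sin47° − 15 = 0 → A_y = 15 − 12.7161 × 0.731354 = 5.700 kN.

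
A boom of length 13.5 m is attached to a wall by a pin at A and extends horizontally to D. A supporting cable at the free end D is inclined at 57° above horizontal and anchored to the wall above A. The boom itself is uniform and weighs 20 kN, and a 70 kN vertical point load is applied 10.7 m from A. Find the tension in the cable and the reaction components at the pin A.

ΣM about A: T·sin57°·13.5 − 20·6.75 − 70·10.7 = 0 → T = 884/(13.5·0.838671) = 78.0777 ≈ 78.08 kN.
ΣF_x = 0: A_x − T·cos57° = 0 → A_x = 78.0777 × 0.544639 = 42.52 kN.
ΣF_y = 0: A_y + T·sin57° − 20 − 70 = 0 → A_y = 90 − 78.0777 × 0.838671 = 24.52 kN.

T = 78.08 kN, A_x = 42.52 kN, A_y = 24.52 kN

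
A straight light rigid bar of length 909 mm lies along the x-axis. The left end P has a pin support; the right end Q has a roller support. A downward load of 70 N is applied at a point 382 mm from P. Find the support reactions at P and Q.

P_x = 0, P_y = 40.58 N, Q_y = 29.42 N

ΣM about P: Q_y·909 − 70·382 = 0 → Q_y = 26740/909 = 29.4169 ≈ 29.42 N.
ΣF_y = 0: P_y + 29.4169 − 70 = 0 → P_y = 40.58 N.
ΣF_x = 0: no horizontal applied forces, so P_x = 0.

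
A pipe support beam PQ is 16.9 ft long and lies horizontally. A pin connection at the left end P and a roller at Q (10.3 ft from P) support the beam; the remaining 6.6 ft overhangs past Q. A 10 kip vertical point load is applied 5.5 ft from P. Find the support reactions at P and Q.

P_x = 0, P_y = 4.660 kip, Q_y = 5.340 kip

Taking moments about P: Q_y·10.3 − 10·5.5 = 0 → Q_y = 55/10.3 = 5.33981 ≈ 5.340 kip.
ΣF_y = 0: P_y + 5.33981 − 10 = 0 → P_y = 4.660 kip.
ΣF_x = 0: no horizontal applied forces, so P_x = 0.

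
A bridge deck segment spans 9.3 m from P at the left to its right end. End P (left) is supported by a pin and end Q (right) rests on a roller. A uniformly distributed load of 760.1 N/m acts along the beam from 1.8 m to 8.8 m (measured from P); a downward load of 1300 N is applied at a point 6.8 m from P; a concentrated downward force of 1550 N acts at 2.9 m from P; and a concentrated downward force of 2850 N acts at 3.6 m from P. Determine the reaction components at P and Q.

Resultant of the distributed load: 760.1 × 7 = 5320.7 N at 5.3 m from P.
Moments about P: Q_y·9.3 − (760.1·7)·5.3 − 1300·6.8 − 1550·2.9 − 2850·3.6 = 0 → Q_y = 51794.71/9.3 = 5569.32 ≈ 5569 N.
ΣF_y = 0: P_y + 5569.32 − 760.1·7 − 1300 − 1550 − 2850 = 0 → P_y = 5451 N.
ΣF_x = 0: no horizontal applied forces, so P_x = 0.

P_x = 0, P_y = 5451 N, Q_y = 5569 N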